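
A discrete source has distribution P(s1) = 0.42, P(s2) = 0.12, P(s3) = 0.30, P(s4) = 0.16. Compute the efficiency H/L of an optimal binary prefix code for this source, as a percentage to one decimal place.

98.8%

Entropy H = −Σ p log₂ p ≈ 1.8368 bits.
Huffman merges: 3/25+4/25→7/25; 7/25+3/10→29/50; 21/50+29/50→1. L = 93/50 ≈ 1.8600.
Efficiency = H/L = 1.8368/1.8600 = 98.8%.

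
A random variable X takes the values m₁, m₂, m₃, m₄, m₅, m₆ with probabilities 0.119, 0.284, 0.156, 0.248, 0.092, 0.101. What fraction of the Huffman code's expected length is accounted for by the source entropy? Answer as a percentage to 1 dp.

99.2%

Entropy H = −Σ p log₂ p ≈ 2.4490 bits.
Huffman merges: 23/250+101/1000→193/1000; 119/1000+39/250→11/40; 193/1000+31/125→441/1000; 11/40+71/250→559/1000; 441/1000+559/1000→1. L = 617/250 ≈ 2.4680.
Efficiency = H/L = 2.4490/2.4680 = 99.2%.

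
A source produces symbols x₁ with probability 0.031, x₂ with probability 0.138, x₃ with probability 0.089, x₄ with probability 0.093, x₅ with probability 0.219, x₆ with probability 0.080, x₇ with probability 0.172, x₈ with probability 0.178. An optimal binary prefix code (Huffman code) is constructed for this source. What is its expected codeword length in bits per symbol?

2.892 bits/symbol

Repeatedly combine the two least-probable nodes; the expected code length is the sum of the merged weights.
merge 31/1000 + 2/25 → 111/1000
merge 89/1000 + 93/1000 → 91/500
merge 111/1000 + 69/500 → 249/1000
merge 43/250 + 89/500 → 7/20
merge 91/500 + 219/1000 → 401/1000
merge 249/1000 + 7/20 → 599/1000
merge 401/1000 + 599/1000 → 1
L = 111/1000 + 91/500 + 249/1000 + 7/20 + 401/1000 + 599/1000 + 1 = 723/250 = 2.892 bits/symbol.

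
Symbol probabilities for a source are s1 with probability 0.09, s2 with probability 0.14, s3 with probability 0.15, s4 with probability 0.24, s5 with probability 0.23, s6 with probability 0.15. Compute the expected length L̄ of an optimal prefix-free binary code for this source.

Repeatedly combine the two least-probable nodes; the expected code length is the sum of the merged weights.
merge 9/100 + 7/50 → 23/100
merge 3/20 + 3/20 → 3/10
merge 23/100 + 23/100 → 23/50
merge 6/25 + 3/10 → 27/50
merge 23/50 + 27/50 → 1
L = 23/100 + 3/10 + 23/50 + 27/50 + 1 = 253/100 = 2.53 bits/symbol.

2.53 bits/symbol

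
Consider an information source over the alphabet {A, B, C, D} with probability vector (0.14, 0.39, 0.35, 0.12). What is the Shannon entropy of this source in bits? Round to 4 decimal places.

H = −Σ pᵢ log₂ pᵢ.
−0.14·log₂(0.14) = 0.3971
−0.39·log₂(0.39) = 0.5298
−0.35·log₂(0.35) = 0.5301
−0.12·log₂(0.12) = 0.3671
Sum ≈ 1.8241 → 1.8241 bits.

1.8241 bits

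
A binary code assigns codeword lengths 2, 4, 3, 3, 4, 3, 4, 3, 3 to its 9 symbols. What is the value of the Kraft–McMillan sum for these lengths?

1.0625

With common denominator 2^4 = 16: Σ 2^(−ℓᵢ) = 4/16 + 1/16 + 2/16 + 2/16 + 1/16 + 2/16 + 1/16 + 2/16 + 2/16 = 17/16 = 1.0625.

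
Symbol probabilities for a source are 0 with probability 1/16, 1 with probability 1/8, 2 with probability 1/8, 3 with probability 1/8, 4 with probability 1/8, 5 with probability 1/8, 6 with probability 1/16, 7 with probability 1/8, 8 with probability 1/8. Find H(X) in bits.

3.125 bits

Each probability is a power of 1/2, so log₂(1/p) is an integer.
H = Σ p·log₂(1/p) = 1/16·4 + 1/8·3 + 1/8·3 + 1/8·3 + 1/8·3 + 1/8·3 + 1/16·4 + 1/8·3 + 1/8·3 = 3.125 bits.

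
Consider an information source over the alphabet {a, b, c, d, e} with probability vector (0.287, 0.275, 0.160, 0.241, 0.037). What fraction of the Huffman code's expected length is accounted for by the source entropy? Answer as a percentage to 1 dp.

96.6%

Entropy H = −Σ p log₂ p ≈ 2.1228 bits.
Huffman merges: 37/1000+4/25→197/1000; 197/1000+241/1000→219/500; 11/40+287/1000→281/500; 219/500+281/500→1. L = 2197/1000 ≈ 2.1970.
Efficiency = H/L = 2.1228/2.1970 = 96.6%.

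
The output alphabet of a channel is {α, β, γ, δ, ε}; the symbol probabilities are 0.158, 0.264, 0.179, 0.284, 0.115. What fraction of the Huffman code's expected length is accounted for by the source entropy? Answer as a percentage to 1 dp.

Entropy H = −Σ p log₂ p ≈ 2.2467 bits.
Huffman merges: 23/200+79/500→273/1000; 179/1000+33/125→443/1000; 273/1000+71/250→557/1000; 443/1000+557/1000→1. L = 2273/1000 ≈ 2.2730.
Efficiency = H/L = 2.2467/2.2730 = 98.8%.

98.8%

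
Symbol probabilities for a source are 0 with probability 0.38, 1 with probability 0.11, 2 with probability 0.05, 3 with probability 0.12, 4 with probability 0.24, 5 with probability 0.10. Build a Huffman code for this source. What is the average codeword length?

Repeatedly combine the two least-probable nodes; the expected code length is the sum of the merged weights.
merge 1/20 + 1/10 → 3/20
merge 11/100 + 3/25 → 23/100
merge 3/20 + 23/100 → 19/50
merge 6/25 + 19/50 → 31/50
merge 19/50 + 31/50 → 1
L = 3/20 + 23/100 + 19/50 + 31/50 + 1 = 119/50 = 2.38 bits/symbol.

2.38 bits/symbol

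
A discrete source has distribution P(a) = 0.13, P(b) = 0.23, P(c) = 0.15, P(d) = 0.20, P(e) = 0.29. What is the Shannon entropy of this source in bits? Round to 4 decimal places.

2.2631 bits

H = −Σ pᵢ log₂ pᵢ.
−0.13·log₂(0.13) = 0.3826
−0.23·log₂(0.23) = 0.4877
−0.15·log₂(0.15) = 0.4105
−0.20·log₂(0.20) = 0.4644
−0.29·log₂(0.29) = 0.5179
Sum ≈ 2.2631 → 2.2631 bits.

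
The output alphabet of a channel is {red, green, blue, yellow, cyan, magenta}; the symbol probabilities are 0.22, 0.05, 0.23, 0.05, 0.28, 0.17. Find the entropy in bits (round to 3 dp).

2.349 bits

H = −Σ pᵢ log₂ pᵢ.
−0.22·log₂(0.22) = 0.4806
−0.05·log₂(0.05) = 0.2161
−0.23·log₂(0.23) = 0.4877
−0.05·log₂(0.05) = 0.2161
−0.28·log₂(0.28) = 0.5142
−0.17·log₂(0.17) = 0.4346
Sum ≈ 2.3492 → 2.349 bits.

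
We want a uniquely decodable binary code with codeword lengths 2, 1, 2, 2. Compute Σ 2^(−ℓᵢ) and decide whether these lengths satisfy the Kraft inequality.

With common denominator 2^2 = 4: Σ 2^(−ℓᵢ) = 1/4 + 2/4 + 1/4 + 1/4 = 5/4 = 1.25.
Kraft's inequality requires Σ ≤ 1; here Σ = 1.25 > 1, so no such prefix code exists.

1.25; no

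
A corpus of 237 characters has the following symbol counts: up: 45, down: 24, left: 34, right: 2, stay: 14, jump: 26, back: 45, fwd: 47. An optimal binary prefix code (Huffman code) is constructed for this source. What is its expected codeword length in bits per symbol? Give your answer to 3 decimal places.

2.848 bits/symbol

Probabilities are the counts divided by 237.
Repeatedly combine the two least-probable nodes; the expected code length is the sum of the merged weights.
merge 2/237 + 14/237 → 16/237
merge 16/237 + 8/79 → 40/237
merge 26/237 + 34/237 → 20/79
merge 40/237 + 15/79 → 85/237
merge 15/79 + 47/237 → 92/237
merge 20/79 + 85/237 → 145/237
merge 92/237 + 145/237 → 1
L = 16/237 + 40/237 + 20/79 + 85/237 + 92/237 + 145/237 + 1 = 225/79 ≈ 2.848 bits/symbol.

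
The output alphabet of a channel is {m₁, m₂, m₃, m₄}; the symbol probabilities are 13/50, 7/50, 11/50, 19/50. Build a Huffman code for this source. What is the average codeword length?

1.98 bits/symbol

Repeatedly combine the two least-probable nodes; the expected code length is the sum of the merged weights.
merge 7/50 + 11/50 → 9/25
merge 13/50 + 9/25 → 31/50
merge 19/50 + 31/50 → 1
L = 9/25 + 31/50 + 1 = 99/50 = 1.98 bits/symbol.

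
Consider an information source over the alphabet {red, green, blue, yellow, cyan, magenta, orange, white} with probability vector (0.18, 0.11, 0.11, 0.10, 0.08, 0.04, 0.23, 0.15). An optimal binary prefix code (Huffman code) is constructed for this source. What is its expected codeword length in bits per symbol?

Repeatedly combine the two least-probable nodes; the expected code length is the sum of the merged weights.
merge 1/25 + 2/25 → 3/25
merge 1/10 + 11/100 → 21/100
merge 11/100 + 3/25 → 23/100
merge 3/20 + 9/50 → 33/100
merge 21/100 + 23/100 → 11/25
merge 23/100 + 33/100 → 14/25
merge 11/25 + 14/25 → 1
L = 3/25 + 21/100 + 23/100 + 33/100 + 11/25 + 14/25 + 1 = 289/100 = 2.89 bits/symbol.

2.89 bits/symbol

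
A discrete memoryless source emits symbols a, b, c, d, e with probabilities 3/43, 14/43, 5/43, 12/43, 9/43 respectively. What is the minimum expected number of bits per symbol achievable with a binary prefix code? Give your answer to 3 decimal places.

Repeatedly combine the two least-probable nodes; the expected code length is the sum of the merged weights.
merge 3/43 + 5/43 → 8/43
merge 8/43 + 9/43 → 17/43
merge 12/43 + 14/43 → 26/43
merge 17/43 + 26/43 → 1
L = 8/43 + 17/43 + 26/43 + 1 = 94/43 ≈ 2.186 bits/symbol.

2.186 bits/symbol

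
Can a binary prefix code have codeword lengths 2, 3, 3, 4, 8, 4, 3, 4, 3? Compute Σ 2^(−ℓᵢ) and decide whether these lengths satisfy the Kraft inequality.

0.94140625; yes

With common denominator 2^8 = 256: Σ 2^(−ℓᵢ) = 64/256 + 32/256 + 32/256 + 16/256 + 1/256 + 16/256 + 32/256 + 16/256 + 32/256 = 241/256 = 0.94140625.
Kraft's inequality requires Σ ≤ 1; here Σ = 0.94140625 ≤ 1, so such a prefix code exists.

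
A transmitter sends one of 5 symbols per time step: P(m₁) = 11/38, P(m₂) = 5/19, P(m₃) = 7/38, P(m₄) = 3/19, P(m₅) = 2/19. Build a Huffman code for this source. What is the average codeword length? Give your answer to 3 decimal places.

Repeatedly combine the two least-probable nodes; the expected code length is the sum of the merged weights.
merge 2/19 + 3/19 → 5/19
merge 7/38 + 5/19 → 17/38
merge 5/19 + 11/38 → 21/38
merge 17/38 + 21/38 → 1
L = 5/19 + 17/38 + 21/38 + 1 = 43/19 ≈ 2.263 bits/symbol.

2.263 bits/symbol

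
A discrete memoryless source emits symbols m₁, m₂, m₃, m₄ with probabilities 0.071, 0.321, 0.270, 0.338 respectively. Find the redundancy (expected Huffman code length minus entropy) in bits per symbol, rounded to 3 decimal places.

Entropy H = −Σ p log₂ p ≈ 1.8361 bits.
Huffman merges: 71/1000+27/100→341/1000; 321/1000+169/500→659/1000; 341/1000+659/1000→1. L = 2 ≈ 2.0000.
L − H = 2.0000 − 1.8361 = 0.164 bits.

0.164 bits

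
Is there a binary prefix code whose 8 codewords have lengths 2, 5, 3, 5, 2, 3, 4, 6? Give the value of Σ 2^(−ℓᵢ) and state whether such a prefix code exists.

With common denominator 2^6 = 64: Σ 2^(−ℓᵢ) = 16/64 + 2/64 + 8/64 + 2/64 + 16/64 + 8/64 + 4/64 + 1/64 = 57/64 = 0.890625.
Kraft's inequality requires Σ ≤ 1; here Σ = 0.890625 ≤ 1, so such a prefix code exists.

0.890625; yes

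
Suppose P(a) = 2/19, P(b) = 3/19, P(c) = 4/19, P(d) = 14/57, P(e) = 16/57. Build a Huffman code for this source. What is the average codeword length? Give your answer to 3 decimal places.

Repeatedly combine the two least-probable nodes; the expected code length is the sum of the merged weights.
merge 2/19 + 3/19 → 5/19
merge 4/19 + 14/57 → 26/57
merge 5/19 + 16/57 → 31/57
merge 26/57 + 31/57 → 1
L = 5/19 + 26/57 + 31/57 + 1 = 43/19 ≈ 2.263 bits/symbol.

2.263 bits/symbol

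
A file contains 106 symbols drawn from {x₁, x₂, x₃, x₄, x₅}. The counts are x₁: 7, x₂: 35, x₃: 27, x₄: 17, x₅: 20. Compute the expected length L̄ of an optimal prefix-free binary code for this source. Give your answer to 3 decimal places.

2.226 bits/symbol

Probabilities are the counts divided by 106.
Repeatedly combine the two least-probable nodes; the expected code length is the sum of the merged weights.
merge 7/106 + 17/106 → 12/53
merge 10/53 + 12/53 → 22/53
merge 27/106 + 35/106 → 31/53
merge 22/53 + 31/53 → 1
L = 12/53 + 22/53 + 31/53 + 1 = 118/53 ≈ 2.226 bits/symbol.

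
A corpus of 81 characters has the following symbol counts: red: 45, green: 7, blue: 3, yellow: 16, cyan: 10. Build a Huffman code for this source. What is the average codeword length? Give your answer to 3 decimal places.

Probabilities are the counts divided by 81.
Repeatedly combine the two least-probable nodes; the expected code length is the sum of the merged weights.
merge 1/27 + 7/81 → 10/81
merge 10/81 + 10/81 → 20/81
merge 16/81 + 20/81 → 4/9
merge 4/9 + 5/9 → 1
L = 10/81 + 20/81 + 4/9 + 1 = 49/27 ≈ 1.815 bits/symbol.

1.815 bits/symbol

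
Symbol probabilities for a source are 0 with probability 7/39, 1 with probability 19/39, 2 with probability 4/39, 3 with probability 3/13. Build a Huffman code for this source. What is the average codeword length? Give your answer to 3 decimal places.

1.795 bits/symbol

Repeatedly combine the two least-probable nodes; the expected code length is the sum of the merged weights.
merge 4/39 + 7/39 → 11/39
merge 3/13 + 11/39 → 20/39
merge 19/39 + 20/39 → 1
L = 11/39 + 20/39 + 1 = 70/39 ≈ 1.795 bits/symbol.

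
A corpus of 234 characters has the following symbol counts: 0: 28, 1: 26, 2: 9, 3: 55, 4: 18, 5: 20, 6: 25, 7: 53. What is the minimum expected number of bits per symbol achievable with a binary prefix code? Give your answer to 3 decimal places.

2.846 bits/symbol

Probabilities are the counts divided by 234.
Repeatedly combine the two least-probable nodes; the expected code length is the sum of the merged weights.
merge 1/26 + 1/13 → 3/26
merge 10/117 + 25/234 → 5/26
merge 1/9 + 3/26 → 53/234
merge 14/117 + 5/26 → 73/234
merge 53/234 + 53/234 → 53/117
merge 55/234 + 73/234 → 64/117
merge 53/117 + 64/117 → 1
L = 3/26 + 5/26 + 53/234 + 73/234 + 53/117 + 64/117 + 1 = 37/13 ≈ 2.846 bits/symbol.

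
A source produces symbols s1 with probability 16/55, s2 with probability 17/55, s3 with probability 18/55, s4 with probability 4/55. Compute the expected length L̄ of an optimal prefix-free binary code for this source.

Repeatedly combine the two least-probable nodes; the expected code length is the sum of the merged weights.
merge 4/55 + 16/55 → 4/11
merge 17/55 + 18/55 → 7/11
merge 4/11 + 7/11 → 1
L = 4/11 + 7/11 + 1 = 2 bits/symbol.

2 bits/symbol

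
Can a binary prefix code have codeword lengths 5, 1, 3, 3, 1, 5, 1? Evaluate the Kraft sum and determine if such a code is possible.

1.8125; no

With common denominator 2^5 = 32: Σ 2^(−ℓᵢ) = 1/32 + 16/32 + 4/32 + 4/32 + 16/32 + 1/32 + 16/32 = 58/32 = 1.8125.
Kraft's inequality requires Σ ≤ 1; here Σ = 1.8125 > 1, so no such prefix code exists.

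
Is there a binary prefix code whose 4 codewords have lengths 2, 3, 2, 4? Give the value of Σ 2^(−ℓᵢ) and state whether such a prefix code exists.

With common denominator 2^4 = 16: Σ 2^(−ℓᵢ) = 4/16 + 2/16 + 4/16 + 1/16 = 11/16 = 0.6875.
Kraft's inequality requires Σ ≤ 1; here Σ = 0.6875 ≤ 1, so such a prefix code exists.

0.6875; yes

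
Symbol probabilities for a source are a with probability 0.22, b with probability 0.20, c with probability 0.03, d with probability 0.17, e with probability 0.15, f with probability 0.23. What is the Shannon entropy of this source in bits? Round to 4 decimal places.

2.4295 bits

H = −Σ pᵢ log₂ pᵢ.
−0.22·log₂(0.22) = 0.4806
−0.20·log₂(0.20) = 0.4644
−0.03·log₂(0.03) = 0.1518
−0.17·log₂(0.17) = 0.4346
−0.15·log₂(0.15) = 0.4105
−0.23·log₂(0.23) = 0.4877
Sum ≈ 2.4295 → 2.4295 bits.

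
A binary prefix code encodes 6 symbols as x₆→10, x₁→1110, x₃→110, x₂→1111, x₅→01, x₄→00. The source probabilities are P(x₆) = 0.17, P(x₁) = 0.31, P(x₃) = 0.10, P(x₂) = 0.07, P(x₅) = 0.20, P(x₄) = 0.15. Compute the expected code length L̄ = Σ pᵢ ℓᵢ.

L̄ = Σ pᵢ·ℓᵢ = 0.17·2 + 0.31·4 + 0.10·3 + 0.07·4 + 0.20·2 + 0.15·2 = 2.86 bits/symbol.

2.86 bits/symbol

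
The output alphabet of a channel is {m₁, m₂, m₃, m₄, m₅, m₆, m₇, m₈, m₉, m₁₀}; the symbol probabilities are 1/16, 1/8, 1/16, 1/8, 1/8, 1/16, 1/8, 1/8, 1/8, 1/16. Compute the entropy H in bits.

Each probability is a power of 1/2, so log₂(1/p) is an integer.
H = Σ p·log₂(1/p) = 1/16·4 + 1/8·3 + 1/16·4 + 1/8·3 + 1/8·3 + 1/16·4 + 1/8·3 + 1/8·3 + 1/8·3 + 1/16·4 = 3.25 bits.

3.25 bits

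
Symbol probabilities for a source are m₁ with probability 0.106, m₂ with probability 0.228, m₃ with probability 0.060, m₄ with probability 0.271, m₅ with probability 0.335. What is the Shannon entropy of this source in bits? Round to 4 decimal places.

2.1121 bits

H = −Σ pᵢ log₂ pᵢ.
−0.106·log₂(0.106) = 0.3432
−0.228·log₂(0.228) = 0.4863
−0.060·log₂(0.060) = 0.2435
−0.271·log₂(0.271) = 0.5105
−0.335·log₂(0.335) = 0.5286
Sum ≈ 2.1121 → 2.1121 bits.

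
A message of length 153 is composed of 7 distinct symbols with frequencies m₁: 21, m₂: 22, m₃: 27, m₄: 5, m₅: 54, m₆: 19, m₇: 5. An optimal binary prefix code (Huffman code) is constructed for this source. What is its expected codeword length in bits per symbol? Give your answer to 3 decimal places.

2.536 bits/symbol

Probabilities are the counts divided by 153.
Repeatedly combine the two least-probable nodes; the expected code length is the sum of the merged weights.
merge 5/153 + 5/153 → 10/153
merge 10/153 + 19/153 → 29/153
merge 7/51 + 22/153 → 43/153
merge 3/17 + 29/153 → 56/153
merge 43/153 + 6/17 → 97/153
merge 56/153 + 97/153 → 1
L = 10/153 + 29/153 + 43/153 + 56/153 + 97/153 + 1 = 388/153 ≈ 2.536 bits/symbol.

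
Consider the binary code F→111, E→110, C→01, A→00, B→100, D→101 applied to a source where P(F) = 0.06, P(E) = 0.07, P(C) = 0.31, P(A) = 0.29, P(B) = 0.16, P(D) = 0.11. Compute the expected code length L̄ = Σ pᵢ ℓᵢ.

L̄ = Σ pᵢ·ℓᵢ = 0.06·3 + 0.07·3 + 0.31·2 + 0.29·2 + 0.16·3 + 0.11·3 = 2.4 bits/symbol.

2.4 bits/symbol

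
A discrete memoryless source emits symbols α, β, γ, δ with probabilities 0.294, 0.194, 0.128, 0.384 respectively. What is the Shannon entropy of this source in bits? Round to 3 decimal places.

H = −Σ pᵢ log₂ pᵢ.
−0.294·log₂(0.294) = 0.5192
−0.194·log₂(0.194) = 0.4590
−0.128·log₂(0.128) = 0.3796
−0.384·log₂(0.384) = 0.5302
Sum ≈ 1.8881 → 1.888 bits.

1.888 bits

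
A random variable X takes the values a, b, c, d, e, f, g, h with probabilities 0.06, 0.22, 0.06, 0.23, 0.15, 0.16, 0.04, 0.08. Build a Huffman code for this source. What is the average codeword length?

2.79 bits/symbol

Repeatedly combine the two least-probable nodes; the expected code length is the sum of the merged weights.
merge 1/25 + 3/50 → 1/10
merge 3/50 + 2/25 → 7/50
merge 1/10 + 7/50 → 6/25
merge 3/20 + 4/25 → 31/100
merge 11/50 + 23/100 → 9/20
merge 6/25 + 31/100 → 11/20
merge 9/20 + 11/20 → 1
L = 1/10 + 7/50 + 6/25 + 31/100 + 9/20 + 11/20 + 1 = 279/100 = 2.79 bits/symbol.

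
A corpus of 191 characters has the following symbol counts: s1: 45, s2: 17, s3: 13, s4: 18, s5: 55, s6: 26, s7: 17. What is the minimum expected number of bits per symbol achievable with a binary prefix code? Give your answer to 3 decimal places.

Probabilities are the counts divided by 191.
Repeatedly combine the two least-probable nodes; the expected code length is the sum of the merged weights.
merge 13/191 + 17/191 → 30/191
merge 17/191 + 18/191 → 35/191
merge 26/191 + 30/191 → 56/191
merge 35/191 + 45/191 → 80/191
merge 55/191 + 56/191 → 111/191
merge 80/191 + 111/191 → 1
L = 30/191 + 35/191 + 56/191 + 80/191 + 111/191 + 1 = 503/191 ≈ 2.634 bits/symbol.

2.634 bits/symbol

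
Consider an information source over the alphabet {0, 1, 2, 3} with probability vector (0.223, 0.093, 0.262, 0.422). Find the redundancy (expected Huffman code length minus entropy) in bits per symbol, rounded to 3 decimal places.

0.061 bits

Entropy H = −Σ p log₂ p ≈ 1.8330 bits.
Huffman merges: 93/1000+223/1000→79/250; 131/500+79/250→289/500; 211/500+289/500→1. L = 947/500 ≈ 1.8940.
L − H = 1.8940 − 1.8330 = 0.061 bits.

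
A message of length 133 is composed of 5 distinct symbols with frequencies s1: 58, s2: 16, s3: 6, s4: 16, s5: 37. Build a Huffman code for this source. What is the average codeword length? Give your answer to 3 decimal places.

2.015 bits/symbol

Probabilities are the counts divided by 133.
Repeatedly combine the two least-probable nodes; the expected code length is the sum of the merged weights.
merge 6/133 + 16/133 → 22/133
merge 16/133 + 22/133 → 2/7
merge 37/133 + 2/7 → 75/133
merge 58/133 + 75/133 → 1
L = 22/133 + 2/7 + 75/133 + 1 = 268/133 ≈ 2.015 bits/symbol.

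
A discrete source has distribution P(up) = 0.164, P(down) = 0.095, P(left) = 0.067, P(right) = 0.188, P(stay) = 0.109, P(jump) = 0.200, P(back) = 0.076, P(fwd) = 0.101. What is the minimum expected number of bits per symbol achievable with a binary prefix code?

Repeatedly combine the two least-probable nodes; the expected code length is the sum of the merged weights.
merge 67/1000 + 19/250 → 143/1000
merge 19/200 + 101/1000 → 49/250
merge 109/1000 + 143/1000 → 63/250
merge 41/250 + 47/250 → 44/125
merge 49/250 + 1/5 → 99/250
merge 63/250 + 44/125 → 151/250
merge 99/250 + 151/250 → 1
L = 143/1000 + 49/250 + 63/250 + 44/125 + 99/250 + 151/250 + 1 = 2943/1000 = 2.943 bits/symbol.

2.943 bits/symbol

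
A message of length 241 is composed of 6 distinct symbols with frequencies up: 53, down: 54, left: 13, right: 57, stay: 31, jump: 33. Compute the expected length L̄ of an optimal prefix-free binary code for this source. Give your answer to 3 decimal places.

2.502 bits/symbol

Probabilities are the counts divided by 241.
Repeatedly combine the two least-probable nodes; the expected code length is the sum of the merged weights.
merge 13/241 + 31/241 → 44/241
merge 33/241 + 44/241 → 77/241
merge 53/241 + 54/241 → 107/241
merge 57/241 + 77/241 → 134/241
merge 107/241 + 134/241 → 1
L = 44/241 + 77/241 + 107/241 + 134/241 + 1 = 603/241 ≈ 2.502 bits/symbol.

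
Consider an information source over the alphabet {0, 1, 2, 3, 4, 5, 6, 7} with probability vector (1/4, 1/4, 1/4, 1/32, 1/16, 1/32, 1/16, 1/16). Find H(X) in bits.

Each probability is a power of 1/2, so log₂(1/p) is an integer.
H = Σ p·log₂(1/p) = 1/4·2 + 1/4·2 + 1/4·2 + 1/32·5 + 1/16·4 + 1/32·5 + 1/16·4 + 1/16·4 = 2.5625 bits.

2.5625 bits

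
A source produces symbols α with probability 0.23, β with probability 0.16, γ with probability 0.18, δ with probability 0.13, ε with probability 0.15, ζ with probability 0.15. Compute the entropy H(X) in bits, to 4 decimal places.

2.5597 bits

H = −Σ pᵢ log₂ pᵢ.
−0.23·log₂(0.23) = 0.4877
−0.16·log₂(0.16) = 0.4230
−0.18·log₂(0.18) = 0.4453
−0.13·log₂(0.13) = 0.3826
−0.15·log₂(0.15) = 0.4105
−0.15·log₂(0.15) = 0.4105
Sum ≈ 2.5597 → 2.5597 bits.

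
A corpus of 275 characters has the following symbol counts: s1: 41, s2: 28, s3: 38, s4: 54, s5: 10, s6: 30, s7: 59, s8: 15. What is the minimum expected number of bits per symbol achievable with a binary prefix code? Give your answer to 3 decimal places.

Probabilities are the counts divided by 275.
Repeatedly combine the two least-probable nodes; the expected code length is the sum of the merged weights.
merge 2/55 + 3/55 → 1/11
merge 1/11 + 28/275 → 53/275
merge 6/55 + 38/275 → 68/275
merge 41/275 + 53/275 → 94/275
merge 54/275 + 59/275 → 113/275
merge 68/275 + 94/275 → 162/275
merge 113/275 + 162/275 → 1
L = 1/11 + 53/275 + 68/275 + 94/275 + 113/275 + 162/275 + 1 = 158/55 ≈ 2.873 bits/symbol.

2.873 bits/symbol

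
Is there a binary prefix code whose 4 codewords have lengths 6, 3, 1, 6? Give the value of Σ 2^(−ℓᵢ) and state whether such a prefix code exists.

With common denominator 2^6 = 64: Σ 2^(−ℓᵢ) = 1/64 + 8/64 + 32/64 + 1/64 = 42/64 = 0.65625.
Kraft's inequality requires Σ ≤ 1; here Σ = 0.65625 ≤ 1, so such a prefix code exists.

0.65625; yes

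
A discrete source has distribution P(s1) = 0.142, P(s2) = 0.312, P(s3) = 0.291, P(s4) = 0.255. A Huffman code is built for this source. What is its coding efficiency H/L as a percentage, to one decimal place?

97.3%

Entropy H = −Σ p log₂ p ≈ 1.9451 bits.
Huffman merges: 71/500+51/200→397/1000; 291/1000+39/125→603/1000; 397/1000+603/1000→1. L = 2 ≈ 2.0000.
Efficiency = H/L = 1.9451/2.0000 = 97.3%.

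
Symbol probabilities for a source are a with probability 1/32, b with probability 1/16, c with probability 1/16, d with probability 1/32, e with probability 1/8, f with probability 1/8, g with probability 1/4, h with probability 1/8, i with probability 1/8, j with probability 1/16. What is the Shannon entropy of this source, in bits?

Each probability is a power of 1/2, so log₂(1/p) is an integer.
H = Σ p·log₂(1/p) = 1/32·5 + 1/16·4 + 1/16·4 + 1/32·5 + 1/8·3 + 1/8·3 + 1/4·2 + 1/8·3 + 1/8·3 + 1/16·4 = 3.0625 bits.

3.0625 bits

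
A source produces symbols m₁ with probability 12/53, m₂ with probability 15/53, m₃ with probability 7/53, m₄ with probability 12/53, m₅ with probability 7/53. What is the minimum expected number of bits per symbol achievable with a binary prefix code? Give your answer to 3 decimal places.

Repeatedly combine the two least-probable nodes; the expected code length is the sum of the merged weights.
merge 7/53 + 7/53 → 14/53
merge 12/53 + 12/53 → 24/53
merge 14/53 + 15/53 → 29/53
merge 24/53 + 29/53 → 1
L = 14/53 + 24/53 + 29/53 + 1 = 120/53 ≈ 2.264 bits/symbol.

2.264 bits/symbol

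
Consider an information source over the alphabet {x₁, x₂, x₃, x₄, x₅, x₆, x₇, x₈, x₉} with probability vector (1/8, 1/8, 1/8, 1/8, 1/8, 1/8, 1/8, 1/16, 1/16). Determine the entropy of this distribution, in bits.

Each probability is a power of 1/2, so log₂(1/p) is an integer.
H = Σ p·log₂(1/p) = 1/8·3 + 1/8·3 + 1/8·3 + 1/8·3 + 1/8·3 + 1/8·3 + 1/8·3 + 1/16·4 + 1/16·4 = 3.125 bits.

3.125 bits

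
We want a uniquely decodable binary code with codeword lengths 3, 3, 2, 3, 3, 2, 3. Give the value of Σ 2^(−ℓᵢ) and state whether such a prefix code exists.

1.125; no

With common denominator 2^3 = 8: Σ 2^(−ℓᵢ) = 1/8 + 1/8 + 2/8 + 1/8 + 1/8 + 2/8 + 1/8 = 9/8 = 1.125.
Kraft's inequality requires Σ ≤ 1; here Σ = 1.125 > 1, so no such prefix code exists.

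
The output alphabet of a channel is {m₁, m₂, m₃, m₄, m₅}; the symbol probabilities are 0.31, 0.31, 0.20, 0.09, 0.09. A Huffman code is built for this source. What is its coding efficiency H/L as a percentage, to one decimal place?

98.0%

Entropy H = −Σ p log₂ p ≈ 2.1373 bits.
Huffman merges: 9/100+9/100→9/50; 9/50+1/5→19/50; 31/100+31/100→31/50; 19/50+31/50→1. L = 109/50 ≈ 2.1800.
Efficiency = H/L = 2.1373/2.1800 = 98.0%.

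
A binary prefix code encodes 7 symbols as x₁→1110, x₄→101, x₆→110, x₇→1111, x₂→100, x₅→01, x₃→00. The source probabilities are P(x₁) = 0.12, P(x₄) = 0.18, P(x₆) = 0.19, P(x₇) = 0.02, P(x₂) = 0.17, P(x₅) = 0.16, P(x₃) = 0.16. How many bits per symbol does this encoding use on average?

L̄ = Σ pᵢ·ℓᵢ = 0.12·4 + 0.18·3 + 0.19·3 + 0.02·4 + 0.17·3 + 0.16·2 + 0.16·2 = 2.82 bits/symbol.

2.82 bits/symbol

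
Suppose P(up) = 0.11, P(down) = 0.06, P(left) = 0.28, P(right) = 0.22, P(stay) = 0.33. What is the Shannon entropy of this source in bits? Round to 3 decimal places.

2.116 bits

H = −Σ pᵢ log₂ pᵢ.
−0.11·log₂(0.11) = 0.3503
−0.06·log₂(0.06) = 0.2435
−0.28·log₂(0.28) = 0.5142
−0.22·log₂(0.22) = 0.4806
−0.33·log₂(0.33) = 0.5278
Sum ≈ 2.1164 → 2.116 bits.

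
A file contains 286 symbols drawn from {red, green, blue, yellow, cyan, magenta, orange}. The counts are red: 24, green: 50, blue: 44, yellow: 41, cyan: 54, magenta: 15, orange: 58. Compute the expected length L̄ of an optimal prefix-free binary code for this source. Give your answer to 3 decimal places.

Probabilities are the counts divided by 286.
Repeatedly combine the two least-probable nodes; the expected code length is the sum of the merged weights.
merge 15/286 + 12/143 → 3/22
merge 3/22 + 41/286 → 40/143
merge 2/13 + 25/143 → 47/143
merge 27/143 + 29/143 → 56/143
merge 40/143 + 47/143 → 87/143
merge 56/143 + 87/143 → 1
L = 3/22 + 40/143 + 47/143 + 56/143 + 87/143 + 1 = 785/286 ≈ 2.745 bits/symbol.

2.745 bits/symbol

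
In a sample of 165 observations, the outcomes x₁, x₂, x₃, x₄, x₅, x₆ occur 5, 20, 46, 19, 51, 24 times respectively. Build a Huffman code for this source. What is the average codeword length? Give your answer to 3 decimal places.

Probabilities are the counts divided by 165.
Repeatedly combine the two least-probable nodes; the expected code length is the sum of the merged weights.
merge 1/33 + 19/165 → 8/55
merge 4/33 + 8/55 → 4/15
merge 8/55 + 4/15 → 68/165
merge 46/165 + 17/55 → 97/165
merge 68/165 + 97/165 → 1
L = 8/55 + 4/15 + 68/165 + 97/165 + 1 = 398/165 ≈ 2.412 bits/symbol.

2.412 bits/symbol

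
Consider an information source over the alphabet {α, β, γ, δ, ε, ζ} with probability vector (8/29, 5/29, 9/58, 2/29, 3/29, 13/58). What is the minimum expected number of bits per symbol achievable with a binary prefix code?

2.5 bits/symbol

Repeatedly combine the two least-probable nodes; the expected code length is the sum of the merged weights.
merge 2/29 + 3/29 → 5/29
merge 9/58 + 5/29 → 19/58
merge 5/29 + 13/58 → 23/58
merge 8/29 + 19/58 → 35/58
merge 23/58 + 35/58 → 1
L = 5/29 + 19/58 + 23/58 + 35/58 + 1 = 5/2 = 2.5 bits/symbol.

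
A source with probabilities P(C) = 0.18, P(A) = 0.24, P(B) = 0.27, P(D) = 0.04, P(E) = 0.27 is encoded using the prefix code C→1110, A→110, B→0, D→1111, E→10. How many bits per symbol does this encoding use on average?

L̄ = Σ pᵢ·ℓᵢ = 0.18·4 + 0.24·3 + 0.27·1 + 0.04·4 + 0.27·2 = 2.41 bits/symbol.

2.41 bits/symbol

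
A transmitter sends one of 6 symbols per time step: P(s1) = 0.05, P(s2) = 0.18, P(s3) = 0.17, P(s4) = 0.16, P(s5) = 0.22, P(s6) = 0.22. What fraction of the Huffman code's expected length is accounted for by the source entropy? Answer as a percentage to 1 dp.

96.9%

Entropy H = −Σ p log₂ p ≈ 2.4802 bits.
Huffman merges: 1/20+4/25→21/100; 17/100+9/50→7/20; 21/100+11/50→43/100; 11/50+7/20→57/100; 43/100+57/100→1. L = 64/25 ≈ 2.5600.
Efficiency = H/L = 2.4802/2.5600 = 96.9%.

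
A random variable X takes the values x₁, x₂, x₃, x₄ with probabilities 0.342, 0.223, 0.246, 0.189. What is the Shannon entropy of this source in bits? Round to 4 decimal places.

1.9642 bits

H = −Σ pᵢ log₂ pᵢ.
−0.342·log₂(0.342) = 0.5294
−0.223·log₂(0.223) = 0.4828
−0.246·log₂(0.246) = 0.4977
−0.189·log₂(0.189) = 0.4543
Sum ≈ 1.9642 → 1.9642 bits.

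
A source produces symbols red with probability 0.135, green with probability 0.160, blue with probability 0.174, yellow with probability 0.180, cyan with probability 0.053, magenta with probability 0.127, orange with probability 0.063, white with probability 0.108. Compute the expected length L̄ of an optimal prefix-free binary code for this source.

2.936 bits/symbol

Repeatedly combine the two least-probable nodes; the expected code length is the sum of the merged weights.
merge 53/1000 + 63/1000 → 29/250
merge 27/250 + 29/250 → 28/125
merge 127/1000 + 27/200 → 131/500
merge 4/25 + 87/500 → 167/500
merge 9/50 + 28/125 → 101/250
merge 131/500 + 167/500 → 149/250
merge 101/250 + 149/250 → 1
L = 29/250 + 28/125 + 131/500 + 167/500 + 101/250 + 149/250 + 1 = 367/125 = 2.936 bits/symbol.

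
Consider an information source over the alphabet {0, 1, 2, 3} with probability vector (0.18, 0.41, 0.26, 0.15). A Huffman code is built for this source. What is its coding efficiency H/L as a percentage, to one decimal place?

98.4%

Entropy H = −Σ p log₂ p ≈ 1.8885 bits.
Huffman merges: 3/20+9/50→33/100; 13/50+33/100→59/100; 41/100+59/100→1. L = 48/25 ≈ 1.9200.
Efficiency = H/L = 1.8885/1.9200 = 98.4%.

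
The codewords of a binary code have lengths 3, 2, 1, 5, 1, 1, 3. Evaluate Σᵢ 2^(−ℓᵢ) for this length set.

With common denominator 2^5 = 32: Σ 2^(−ℓᵢ) = 4/32 + 8/32 + 16/32 + 1/32 + 16/32 + 16/32 + 4/32 = 65/32 = 2.03125.

2.03125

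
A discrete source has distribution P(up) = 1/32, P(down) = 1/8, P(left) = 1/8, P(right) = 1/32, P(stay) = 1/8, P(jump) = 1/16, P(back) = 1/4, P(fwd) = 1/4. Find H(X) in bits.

2.6875 bits

Each probability is a power of 1/2, so log₂(1/p) is an integer.
H = Σ p·log₂(1/p) = 1/32·5 + 1/8·3 + 1/8·3 + 1/32·5 + 1/8·3 + 1/16·4 + 1/4·2 + 1/4·2 = 2.6875 bits.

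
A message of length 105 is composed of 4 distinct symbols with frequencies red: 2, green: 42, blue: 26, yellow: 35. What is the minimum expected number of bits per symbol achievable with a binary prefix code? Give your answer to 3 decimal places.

Probabilities are the counts divided by 105.
Repeatedly combine the two least-probable nodes; the expected code length is the sum of the merged weights.
merge 2/105 + 26/105 → 4/15
merge 4/15 + 1/3 → 3/5
merge 2/5 + 3/5 → 1
L = 4/15 + 3/5 + 1 = 28/15 ≈ 1.867 bits/symbol.

1.867 bits/symbol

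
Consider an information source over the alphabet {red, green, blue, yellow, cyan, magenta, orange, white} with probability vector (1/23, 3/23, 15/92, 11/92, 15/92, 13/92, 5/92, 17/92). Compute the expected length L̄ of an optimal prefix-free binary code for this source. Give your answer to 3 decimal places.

Repeatedly combine the two least-probable nodes; the expected code length is the sum of the merged weights.
merge 1/23 + 5/92 → 9/92
merge 9/92 + 11/92 → 5/23
merge 3/23 + 13/92 → 25/92
merge 15/92 + 15/92 → 15/46
merge 17/92 + 5/23 → 37/92
merge 25/92 + 15/46 → 55/92
merge 37/92 + 55/92 → 1
L = 9/92 + 5/23 + 25/92 + 15/46 + 37/92 + 55/92 + 1 = 67/23 ≈ 2.913 bits/symbol.

2.913 bits/symbol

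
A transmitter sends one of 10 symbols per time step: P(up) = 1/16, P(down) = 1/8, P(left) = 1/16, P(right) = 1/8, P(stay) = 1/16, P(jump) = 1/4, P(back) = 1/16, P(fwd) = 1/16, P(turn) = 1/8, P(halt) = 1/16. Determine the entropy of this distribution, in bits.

Each probability is a power of 1/2, so log₂(1/p) is an integer.
H = Σ p·log₂(1/p) = 1/16·4 + 1/8·3 + 1/16·4 + 1/8·3 + 1/16·4 + 1/4·2 + 1/16·4 + 1/16·4 + 1/8·3 + 1/16·4 = 3.125 bits.

3.125 bits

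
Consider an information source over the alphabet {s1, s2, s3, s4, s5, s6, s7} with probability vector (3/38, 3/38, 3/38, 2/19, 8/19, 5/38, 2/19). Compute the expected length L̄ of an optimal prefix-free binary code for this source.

2.5 bits/symbol

Repeatedly combine the two least-probable nodes; the expected code length is the sum of the merged weights.
merge 3/38 + 3/38 → 3/19
merge 3/38 + 2/19 → 7/38
merge 2/19 + 5/38 → 9/38
merge 3/19 + 7/38 → 13/38
merge 9/38 + 13/38 → 11/19
merge 8/19 + 11/19 → 1
L = 3/19 + 7/38 + 9/38 + 13/38 + 11/19 + 1 = 5/2 = 2.5 bits/symbol.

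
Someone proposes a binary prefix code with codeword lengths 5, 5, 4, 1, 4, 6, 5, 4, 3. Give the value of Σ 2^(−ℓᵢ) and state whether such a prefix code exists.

With common denominator 2^6 = 64: Σ 2^(−ℓᵢ) = 2/64 + 2/64 + 4/64 + 32/64 + 4/64 + 1/64 + 2/64 + 4/64 + 8/64 = 59/64 = 0.921875.
Kraft's inequality requires Σ ≤ 1; here Σ = 0.921875 ≤ 1, so such a prefix code exists.

0.921875; yes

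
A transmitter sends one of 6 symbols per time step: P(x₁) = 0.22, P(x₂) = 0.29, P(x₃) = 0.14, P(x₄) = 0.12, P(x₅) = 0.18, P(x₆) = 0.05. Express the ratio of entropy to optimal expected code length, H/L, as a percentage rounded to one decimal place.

97.7%

Entropy H = −Σ p log₂ p ≈ 2.4241 bits.
Huffman merges: 1/20+3/25→17/100; 7/50+17/100→31/100; 9/50+11/50→2/5; 29/100+31/100→3/5; 2/5+3/5→1. L = 62/25 ≈ 2.4800.
Efficiency = H/L = 2.4241/2.4800 = 97.7%.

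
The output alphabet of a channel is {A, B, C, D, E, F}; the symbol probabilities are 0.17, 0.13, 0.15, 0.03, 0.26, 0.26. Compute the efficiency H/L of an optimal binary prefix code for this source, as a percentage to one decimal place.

Entropy H = −Σ p log₂ p ≈ 2.3901 bits.
Huffman merges: 3/100+13/100→4/25; 3/20+4/25→31/100; 17/100+13/50→43/100; 13/50+31/100→57/100; 43/100+57/100→1. L = 247/100 ≈ 2.4700.
Efficiency = H/L = 2.3901/2.4700 = 96.8%.

96.8%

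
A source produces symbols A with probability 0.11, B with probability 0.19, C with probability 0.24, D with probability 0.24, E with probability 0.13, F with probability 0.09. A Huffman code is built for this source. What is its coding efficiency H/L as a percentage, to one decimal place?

Entropy H = −Σ p log₂ p ≈ 2.4891 bits.
Huffman merges: 9/100+11/100→1/5; 13/100+19/100→8/25; 1/5+6/25→11/25; 6/25+8/25→14/25; 11/25+14/25→1. L = 63/25 ≈ 2.5200.
Efficiency = H/L = 2.4891/2.5200 = 98.8%.

98.8%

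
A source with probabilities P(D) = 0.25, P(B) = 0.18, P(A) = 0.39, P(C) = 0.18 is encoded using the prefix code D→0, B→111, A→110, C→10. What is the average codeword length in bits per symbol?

L̄ = Σ pᵢ·ℓᵢ = 0.25·1 + 0.18·3 + 0.39·3 + 0.18·2 = 2.32 bits/symbol.

2.32 bits/symbol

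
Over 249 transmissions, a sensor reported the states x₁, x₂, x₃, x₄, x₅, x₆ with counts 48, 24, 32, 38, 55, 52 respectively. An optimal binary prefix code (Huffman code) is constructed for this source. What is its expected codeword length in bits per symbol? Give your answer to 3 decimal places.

2.570 bits/symbol

Probabilities are the counts divided by 249.
Repeatedly combine the two least-probable nodes; the expected code length is the sum of the merged weights.
merge 8/83 + 32/249 → 56/249
merge 38/249 + 16/83 → 86/249
merge 52/249 + 55/249 → 107/249
merge 56/249 + 86/249 → 142/249
merge 107/249 + 142/249 → 1
L = 56/249 + 86/249 + 107/249 + 142/249 + 1 = 640/249 ≈ 2.570 bits/symbol.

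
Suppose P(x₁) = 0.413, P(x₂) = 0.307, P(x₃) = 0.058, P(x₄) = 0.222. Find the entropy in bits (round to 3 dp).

H = −Σ pᵢ log₂ pᵢ.
−0.413·log₂(0.413) = 0.5269
−0.307·log₂(0.307) = 0.5230
−0.058·log₂(0.058) = 0.2383
−0.222·log₂(0.222) = 0.4820
Sum ≈ 1.7702 → 1.770 bits.

1.770 bits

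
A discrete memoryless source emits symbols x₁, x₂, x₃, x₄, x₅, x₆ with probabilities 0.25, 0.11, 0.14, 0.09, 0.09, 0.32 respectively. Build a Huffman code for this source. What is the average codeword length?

2.43 bits/symbol

Repeatedly combine the two least-probable nodes; the expected code length is the sum of the merged weights.
merge 9/100 + 9/100 → 9/50
merge 11/100 + 7/50 → 1/4
merge 9/50 + 1/4 → 43/100
merge 1/4 + 8/25 → 57/100
merge 43/100 + 57/100 → 1
L = 9/50 + 1/4 + 43/100 + 57/100 + 1 = 243/100 = 2.43 bits/symbol.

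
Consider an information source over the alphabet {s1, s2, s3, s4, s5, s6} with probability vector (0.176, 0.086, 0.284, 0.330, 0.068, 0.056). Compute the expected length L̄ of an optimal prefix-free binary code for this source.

Repeatedly combine the two least-probable nodes; the expected code length is the sum of the merged weights.
merge 7/125 + 17/250 → 31/250
merge 43/500 + 31/250 → 21/100
merge 22/125 + 21/100 → 193/500
merge 71/250 + 33/100 → 307/500
merge 193/500 + 307/500 → 1
L = 31/250 + 21/100 + 193/500 + 307/500 + 1 = 1167/500 = 2.334 bits/symbol.

2.334 bits/symbol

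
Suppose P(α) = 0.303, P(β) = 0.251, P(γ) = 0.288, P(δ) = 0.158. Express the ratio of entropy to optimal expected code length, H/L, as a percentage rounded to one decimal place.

98.0%

Entropy H = −Σ p log₂ p ≈ 1.9603 bits.
Huffman merges: 79/500+251/1000→409/1000; 36/125+303/1000→591/1000; 409/1000+591/1000→1. L = 2 ≈ 2.0000.
Efficiency = H/L = 1.9603/2.0000 = 98.0%.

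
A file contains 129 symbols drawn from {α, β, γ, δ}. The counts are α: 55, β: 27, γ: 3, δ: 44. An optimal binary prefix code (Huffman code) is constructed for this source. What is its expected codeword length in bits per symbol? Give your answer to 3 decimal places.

1.806 bits/symbol

Probabilities are the counts divided by 129.
Repeatedly combine the two least-probable nodes; the expected code length is the sum of the merged weights.
merge 1/43 + 9/43 → 10/43
merge 10/43 + 44/129 → 74/129
merge 55/129 + 74/129 → 1
L = 10/43 + 74/129 + 1 = 233/129 ≈ 1.806 bits/symbol.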